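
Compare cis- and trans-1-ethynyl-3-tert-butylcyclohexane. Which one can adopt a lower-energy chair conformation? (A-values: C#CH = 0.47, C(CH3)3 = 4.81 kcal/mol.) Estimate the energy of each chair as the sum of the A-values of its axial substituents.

At 1,3 positions (parity same): cis → (e,e or a,a); trans → (a,e or e,a).
Best chair for cis: E = 0.00 kcal/mol; best chair for trans: E = 0.47 kcal/mol.
The cis isomer is lower by 0.47 kcal/mol.

cis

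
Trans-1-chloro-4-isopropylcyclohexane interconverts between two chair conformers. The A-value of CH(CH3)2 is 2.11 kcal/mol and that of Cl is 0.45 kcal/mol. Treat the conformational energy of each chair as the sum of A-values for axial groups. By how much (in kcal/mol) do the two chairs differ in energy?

C1 and C4 have opposite parity, so for the trans isomer the two substituents are e,e in one chair and a,a in the other.
Chair I (isopropyl axial, chloro axial): E = 2.56 kcal/mol.
Chair II (isopropyl equatorial, chloro equatorial): E = 0.00 kcal/mol.
ΔE = 2.56 − 0.00 = 2.56 kcal/mol; chair II is more stable.

2.56 kcal/mol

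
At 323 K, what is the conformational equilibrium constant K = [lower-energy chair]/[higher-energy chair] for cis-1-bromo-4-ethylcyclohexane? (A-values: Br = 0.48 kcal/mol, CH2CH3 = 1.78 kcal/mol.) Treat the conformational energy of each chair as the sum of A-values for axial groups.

C1 and C4 have opposite parity, so for the cis isomer the two substituents are one axial and one equatorial in each chair.
Chair I (bromo axial, ethyl equatorial): E = 0.48 kcal/mol; chair II (bromo equatorial, ethyl axial): E = 1.78 kcal/mol.
ΔG = 1.30 kcal/mol between the two chairs.
K = exp(ΔG/RT) with R = 1.987×10⁻³ kcal mol⁻¹ K⁻¹ and T = 323 K gives K ≈ 7.58.

K ≈ 7.58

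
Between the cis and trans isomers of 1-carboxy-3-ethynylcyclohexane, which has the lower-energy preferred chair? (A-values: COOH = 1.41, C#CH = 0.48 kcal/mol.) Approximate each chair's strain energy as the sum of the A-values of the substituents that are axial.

cis

At 1,3 positions (parity same): cis → (e,e or a,a); trans → (a,e or e,a).
Best chair for cis: E = 0.00 kcal/mol; best chair for trans: E = 0.48 kcal/mol.
The cis isomer is lower by 0.48 kcal/mol.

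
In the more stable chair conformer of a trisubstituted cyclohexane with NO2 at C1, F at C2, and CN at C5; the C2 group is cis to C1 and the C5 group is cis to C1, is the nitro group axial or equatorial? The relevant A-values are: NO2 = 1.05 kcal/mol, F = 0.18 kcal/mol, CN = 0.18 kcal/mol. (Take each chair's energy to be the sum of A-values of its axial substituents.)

Chair I (nitro axial, fluoro equatorial, cyano axial): E = 1.23 kcal/mol.
Chair II (nitro equatorial, fluoro axial, cyano equatorial): E = 0.18 kcal/mol.
Chair II is the more stable (lower-energy) conformer, and in that chair the nitro group is equatorial.

equatorial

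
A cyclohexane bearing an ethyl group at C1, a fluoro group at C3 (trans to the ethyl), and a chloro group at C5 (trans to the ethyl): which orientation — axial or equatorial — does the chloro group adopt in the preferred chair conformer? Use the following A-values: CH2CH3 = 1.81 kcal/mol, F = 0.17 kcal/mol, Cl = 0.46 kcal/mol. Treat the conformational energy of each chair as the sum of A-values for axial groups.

axial

Chair I (ethyl axial, fluoro equatorial, chloro equatorial): E = 1.81 kcal/mol.
Chair II (ethyl equatorial, fluoro axial, chloro axial): E = 0.63 kcal/mol.
Chair II is the more stable (lower-energy) conformer, and in that chair the chloro group is axial.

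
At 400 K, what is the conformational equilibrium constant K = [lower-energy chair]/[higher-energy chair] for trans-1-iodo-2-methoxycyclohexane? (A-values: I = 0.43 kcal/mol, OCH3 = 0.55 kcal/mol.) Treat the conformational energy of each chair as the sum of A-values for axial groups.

K ≈ 3.43

C1 and C2 have opposite parity, so for the trans isomer the two substituents are e,e in one chair and a,a in the other.
Chair I (iodo axial, methoxy axial): E = 0.98 kcal/mol; chair II (iodo equatorial, methoxy equatorial): E = 0.00 kcal/mol.
ΔG = 0.98 kcal/mol between the two chairs.
K = exp(ΔG/RT) with R = 1.987×10⁻³ kcal mol⁻¹ K⁻¹ and T = 400 K gives K ≈ 3.43.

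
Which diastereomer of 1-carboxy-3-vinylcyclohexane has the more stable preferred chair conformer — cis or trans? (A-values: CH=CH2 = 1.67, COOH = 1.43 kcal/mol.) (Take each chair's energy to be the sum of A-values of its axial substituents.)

cis

At 1,3 positions (parity same): cis → (e,e or a,a); trans → (a,e or e,a).
Best chair for cis: E = 0.00 kcal/mol; best chair for trans: E = 1.43 kcal/mol.
The cis isomer is lower by 1.43 kcal/mol.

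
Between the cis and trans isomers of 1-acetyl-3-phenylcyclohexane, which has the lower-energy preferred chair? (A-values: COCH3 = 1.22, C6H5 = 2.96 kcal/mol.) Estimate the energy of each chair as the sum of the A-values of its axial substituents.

cis

At 1,3 positions (parity same): cis → (e,e or a,a); trans → (a,e or e,a).
Best chair for cis: E = 0.00 kcal/mol; best chair for trans: E = 1.22 kcal/mol.
The cis isomer is lower by 1.22 kcal/mol.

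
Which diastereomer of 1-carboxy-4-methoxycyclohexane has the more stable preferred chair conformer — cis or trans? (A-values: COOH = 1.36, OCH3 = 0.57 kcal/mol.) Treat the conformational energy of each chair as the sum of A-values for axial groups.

At 1,4 positions (parity opposite): cis → (a,e or e,a); trans → (e,e or a,a).
Best chair for cis: E = 0.57 kcal/mol; best chair for trans: E = 0.00 kcal/mol.
The trans isomer is lower by 0.57 kcal/mol.

trans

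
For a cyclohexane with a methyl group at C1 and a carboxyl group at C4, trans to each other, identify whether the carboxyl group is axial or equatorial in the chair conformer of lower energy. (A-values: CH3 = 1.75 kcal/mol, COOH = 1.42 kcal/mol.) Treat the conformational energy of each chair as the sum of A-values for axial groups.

C1 and C4 have opposite parity, so for the trans isomer the two substituents are e,e in one chair and a,a in the other.
Chair I (methyl axial, carboxyl axial): E = 3.17 kcal/mol.
Chair II (methyl equatorial, carboxyl equatorial): E = 0.00 kcal/mol.
Chair II is the more stable (lower-energy) conformer, and in that chair the carboxyl group is equatorial.

equatorial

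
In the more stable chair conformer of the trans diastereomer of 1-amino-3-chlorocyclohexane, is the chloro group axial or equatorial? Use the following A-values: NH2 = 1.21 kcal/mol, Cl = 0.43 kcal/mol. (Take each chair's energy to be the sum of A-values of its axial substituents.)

C1 and C3 have the same parity, so for the trans isomer the two substituents are one axial and one equatorial in each chair.
Chair I (amino axial, chloro equatorial): E = 1.21 kcal/mol.
Chair II (amino equatorial, chloro axial): E = 0.43 kcal/mol.
Chair II is the more stable (lower-energy) conformer, and in that chair the chloro group is axial.

axial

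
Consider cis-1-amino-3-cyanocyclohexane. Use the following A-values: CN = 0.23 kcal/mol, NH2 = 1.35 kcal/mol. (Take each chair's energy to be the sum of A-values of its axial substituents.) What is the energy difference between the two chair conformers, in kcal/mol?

C1 and C3 have the same parity, so for the cis isomer the two substituents are e,e in one chair and a,a in the other.
Chair I (cyano axial, amino axial): E = 1.58 kcal/mol.
Chair II (cyano equatorial, amino equatorial): E = 0.00 kcal/mol.
ΔE = 1.58 − 0.00 = 1.58 kcal/mol; chair II is more stable.

1.58 kcal/mol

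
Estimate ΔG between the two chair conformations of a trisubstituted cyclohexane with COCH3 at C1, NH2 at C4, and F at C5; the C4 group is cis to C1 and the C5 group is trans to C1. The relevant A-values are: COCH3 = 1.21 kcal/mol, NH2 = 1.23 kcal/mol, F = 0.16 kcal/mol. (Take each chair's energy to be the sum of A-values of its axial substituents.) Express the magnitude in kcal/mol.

Chair I (acetyl axial, amino equatorial, fluoro equatorial): E = 1.21 kcal/mol.
Chair II (acetyl equatorial, amino axial, fluoro axial): E = 1.39 kcal/mol.
ΔE = 1.39 − 1.21 = 0.18 kcal/mol; chair I is more stable.

0.18 kcal/mol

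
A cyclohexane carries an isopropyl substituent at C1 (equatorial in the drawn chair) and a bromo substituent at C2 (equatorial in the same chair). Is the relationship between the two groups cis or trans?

C1 and C2 have opposite parity, so their axial bonds point in opposite directions.
With opposite-parity carbons, two substituents on the same face are one axial and one equatorial; opposite faces give both axial or both equatorial.
Here the groups are equatorial/equatorial → opposite face → trans.

trans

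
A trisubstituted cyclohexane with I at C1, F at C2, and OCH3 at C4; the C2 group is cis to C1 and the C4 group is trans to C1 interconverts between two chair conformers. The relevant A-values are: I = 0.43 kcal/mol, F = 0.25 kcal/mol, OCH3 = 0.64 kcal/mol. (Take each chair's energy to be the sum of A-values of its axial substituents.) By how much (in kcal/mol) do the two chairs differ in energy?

Chair I (iodo axial, fluoro equatorial, methoxy axial): E = 1.07 kcal/mol.
Chair II (iodo equatorial, fluoro axial, methoxy equatorial): E = 0.25 kcal/mol.
ΔE = 1.07 − 0.25 = 0.82 kcal/mol; chair II is more stable.

0.82 kcal/mol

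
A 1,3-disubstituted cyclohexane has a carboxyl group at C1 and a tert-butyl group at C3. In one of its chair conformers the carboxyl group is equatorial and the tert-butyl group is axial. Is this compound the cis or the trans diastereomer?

trans

C1 and C3 have the same parity, so their axial bonds point in the same direction.
With same-parity carbons, two substituents on the same face are both axial or both equatorial; opposite faces give one of each.
Here the groups are equatorial/axial → opposite face → trans.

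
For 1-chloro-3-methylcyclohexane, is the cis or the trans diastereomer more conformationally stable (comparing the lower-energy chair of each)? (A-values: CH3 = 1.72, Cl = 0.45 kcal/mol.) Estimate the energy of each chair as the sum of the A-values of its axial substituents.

At 1,3 positions (parity same): cis → (e,e or a,a); trans → (a,e or e,a).
Best chair for cis: E = 0.00 kcal/mol; best chair for trans: E = 0.45 kcal/mol.
The cis isomer is lower by 0.45 kcal/mol.

cis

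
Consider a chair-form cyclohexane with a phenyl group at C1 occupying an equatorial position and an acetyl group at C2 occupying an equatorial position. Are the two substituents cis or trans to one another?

C1 and C2 have opposite parity, so their axial bonds point in opposite directions.
With opposite-parity carbons, two substituents on the same face are one axial and one equatorial; opposite faces give both axial or both equatorial.
Here the groups are equatorial/equatorial → opposite face → trans.

trans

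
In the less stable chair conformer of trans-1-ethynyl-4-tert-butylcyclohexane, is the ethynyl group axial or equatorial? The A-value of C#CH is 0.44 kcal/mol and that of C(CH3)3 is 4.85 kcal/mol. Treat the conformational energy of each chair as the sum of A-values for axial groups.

axial

C1 and C4 have opposite parity, so for the trans isomer the two substituents are e,e in one chair and a,a in the other.
Chair I (ethynyl axial, tert-butyl axial): E = 5.29 kcal/mol.
Chair II (ethynyl equatorial, tert-butyl equatorial): E = 0.00 kcal/mol.
Chair I is the less stable (higher-energy) conformer, and in that chair the ethynyl group is axial.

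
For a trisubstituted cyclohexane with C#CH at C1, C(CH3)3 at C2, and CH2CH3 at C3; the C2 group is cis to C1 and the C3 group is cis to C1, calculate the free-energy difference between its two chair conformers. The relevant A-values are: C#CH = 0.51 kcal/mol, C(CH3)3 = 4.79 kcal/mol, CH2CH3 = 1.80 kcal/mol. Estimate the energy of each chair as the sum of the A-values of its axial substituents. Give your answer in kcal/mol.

2.48 kcal/mol

Chair I (ethynyl axial, tert-butyl equatorial, ethyl axial): E = 2.31 kcal/mol.
Chair II (ethynyl equatorial, tert-butyl axial, ethyl equatorial): E = 4.79 kcal/mol.
ΔE = 4.79 − 2.31 = 2.48 kcal/mol; chair I is more stable.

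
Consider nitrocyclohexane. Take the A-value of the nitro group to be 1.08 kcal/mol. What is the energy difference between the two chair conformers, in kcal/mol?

A monosubstituted cyclohexane has one chair with the nitro group axial (E = A = 1.08 kcal/mol) and one with it equatorial (E = 0).
ΔE = 1.08 − 0 = 1.08 kcal/mol.

1.08 kcal/mol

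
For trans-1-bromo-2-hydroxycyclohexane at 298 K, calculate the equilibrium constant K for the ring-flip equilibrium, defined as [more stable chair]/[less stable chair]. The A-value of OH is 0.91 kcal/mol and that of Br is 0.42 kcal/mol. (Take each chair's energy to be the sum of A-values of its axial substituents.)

K ≈ 9.45

C1 and C2 have opposite parity, so for the trans isomer the two substituents are e,e in one chair and a,a in the other.
Chair I (hydroxyl axial, bromo axial): E = 1.33 kcal/mol; chair II (hydroxyl equatorial, bromo equatorial): E = 0.00 kcal/mol.
ΔG = 1.33 kcal/mol between the two chairs.
K = exp(ΔG/RT) with R = 1.987×10⁻³ kcal mol⁻¹ K⁻¹ and T = 298 K gives K ≈ 9.45.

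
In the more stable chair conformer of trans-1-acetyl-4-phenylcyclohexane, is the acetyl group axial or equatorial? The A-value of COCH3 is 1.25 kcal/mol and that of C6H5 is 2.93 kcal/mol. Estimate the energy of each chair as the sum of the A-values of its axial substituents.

C1 and C4 have opposite parity, so for the trans isomer the two substituents are e,e in one chair and a,a in the other.
Chair I (acetyl axial, phenyl axial): E = 4.18 kcal/mol.
Chair II (acetyl equatorial, phenyl equatorial): E = 0.00 kcal/mol.
Chair II is the more stable (lower-energy) conformer, and in that chair the acetyl group is equatorial.

equatorial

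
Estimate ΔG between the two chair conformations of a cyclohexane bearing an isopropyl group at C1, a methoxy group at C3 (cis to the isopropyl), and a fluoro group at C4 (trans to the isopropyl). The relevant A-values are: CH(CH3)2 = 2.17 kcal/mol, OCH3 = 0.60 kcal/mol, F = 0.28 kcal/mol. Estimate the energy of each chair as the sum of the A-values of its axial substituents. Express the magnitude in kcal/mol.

3.05 kcal/mol

Chair I (isopropyl axial, methoxy axial, fluoro axial): E = 3.05 kcal/mol.
Chair II (isopropyl equatorial, methoxy equatorial, fluoro equatorial): E = 0.00 kcal/mol.
ΔE = 3.05 − 0.00 = 3.05 kcal/mol; chair II is more stable.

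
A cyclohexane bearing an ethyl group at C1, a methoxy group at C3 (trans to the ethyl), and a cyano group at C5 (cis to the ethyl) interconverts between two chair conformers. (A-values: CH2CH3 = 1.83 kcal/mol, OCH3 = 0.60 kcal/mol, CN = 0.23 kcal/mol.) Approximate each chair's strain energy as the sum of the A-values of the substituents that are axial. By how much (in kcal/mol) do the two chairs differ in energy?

1.46 kcal/mol

Chair I (ethyl axial, methoxy equatorial, cyano axial): E = 2.06 kcal/mol.
Chair II (ethyl equatorial, methoxy axial, cyano equatorial): E = 0.60 kcal/mol.
ΔE = 2.06 − 0.60 = 1.46 kcal/mol; chair II is more stable.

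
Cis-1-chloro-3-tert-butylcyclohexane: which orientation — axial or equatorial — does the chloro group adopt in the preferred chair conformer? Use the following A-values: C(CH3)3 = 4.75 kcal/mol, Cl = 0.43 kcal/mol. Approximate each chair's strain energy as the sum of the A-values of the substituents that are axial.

C1 and C3 have the same parity, so for the cis isomer the two substituents are e,e in one chair and a,a in the other.
Chair I (tert-butyl axial, chloro axial): E = 5.18 kcal/mol.
Chair II (tert-butyl equatorial, chloro equatorial): E = 0.00 kcal/mol.
Chair II is the more stable (lower-energy) conformer, and in that chair the chloro group is equatorial.

equatorial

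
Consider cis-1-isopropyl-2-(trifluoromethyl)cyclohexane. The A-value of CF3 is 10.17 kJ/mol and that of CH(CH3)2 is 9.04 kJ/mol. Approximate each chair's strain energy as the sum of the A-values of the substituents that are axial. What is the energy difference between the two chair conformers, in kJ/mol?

C1 and C2 have opposite parity, so for the cis isomer the two substituents are one axial and one equatorial in each chair.
Chair I (trifluoromethyl axial, isopropyl equatorial): E = 10.17 kJ/mol.
Chair II (trifluoromethyl equatorial, isopropyl axial): E = 9.04 kJ/mol.
ΔE = 10.17 − 9.04 = 1.13 kJ/mol; chair II is more stable.

1.13 kJ/mol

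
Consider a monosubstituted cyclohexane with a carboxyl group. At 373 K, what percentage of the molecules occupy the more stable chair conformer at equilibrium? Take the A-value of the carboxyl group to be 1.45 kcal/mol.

87.6%

One chair has the carboxyl group axial (E = 1.45 kcal/mol) and the other has it equatorial (E = 0).
ΔG = 1.45 kcal/mol between the two chairs.
K = exp(ΔG/RT) with R = 1.987×10⁻³ kcal mol⁻¹ K⁻¹ and T = 373 K gives K ≈ 7.07.
Fraction in the lower-energy chair = K/(K+1) = 87.6%.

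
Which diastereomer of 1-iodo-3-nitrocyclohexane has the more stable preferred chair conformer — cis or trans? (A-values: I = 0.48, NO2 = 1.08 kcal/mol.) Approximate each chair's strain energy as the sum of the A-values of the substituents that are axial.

At 1,3 positions (parity same): cis → (e,e or a,a); trans → (a,e or e,a).
Best chair for cis: E = 0.00 kcal/mol; best chair for trans: E = 0.48 kcal/mol.
The cis isomer is lower by 0.48 kcal/mol.

cis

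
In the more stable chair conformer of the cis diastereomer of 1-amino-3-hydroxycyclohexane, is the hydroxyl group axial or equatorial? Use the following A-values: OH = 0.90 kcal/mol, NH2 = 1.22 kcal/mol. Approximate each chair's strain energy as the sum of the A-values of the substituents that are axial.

C1 and C3 have the same parity, so for the cis isomer the two substituents are e,e in one chair and a,a in the other.
Chair I (hydroxyl axial, amino axial): E = 2.12 kcal/mol.
Chair II (hydroxyl equatorial, amino equatorial): E = 0.00 kcal/mol.
Chair II is the more stable (lower-energy) conformer, and in that chair the hydroxyl group is equatorial.

equatorial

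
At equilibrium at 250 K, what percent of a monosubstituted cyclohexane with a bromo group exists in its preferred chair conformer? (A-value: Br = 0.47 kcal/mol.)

72.0%

One chair has the bromo group axial (E = 0.47 kcal/mol) and the other has it equatorial (E = 0).
ΔG = 0.47 kcal/mol between the two chairs.
K = exp(ΔG/RT) with R = 1.987×10⁻³ kcal mol⁻¹ K⁻¹ and T = 250 K gives K ≈ 2.58.
Fraction in the lower-energy chair = K/(K+1) = 72.0%.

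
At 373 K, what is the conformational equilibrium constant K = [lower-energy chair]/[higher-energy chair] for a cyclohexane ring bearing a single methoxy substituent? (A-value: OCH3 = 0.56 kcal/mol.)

K ≈ 2.13

One chair has the methoxy group axial (E = 0.56 kcal/mol) and the other has it equatorial (E = 0).
ΔG = 0.56 kcal/mol between the two chairs.
K = exp(ΔG/RT) with R = 1.987×10⁻³ kcal mol⁻¹ K⁻¹ and T = 373 K gives K ≈ 2.13.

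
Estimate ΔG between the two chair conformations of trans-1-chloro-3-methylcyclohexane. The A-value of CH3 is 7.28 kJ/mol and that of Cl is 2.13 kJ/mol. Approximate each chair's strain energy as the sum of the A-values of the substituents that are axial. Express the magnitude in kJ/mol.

5.15 kJ/mol

C1 and C3 have the same parity, so for the trans isomer the two substituents are one axial and one equatorial in each chair.
Chair I (methyl axial, chloro equatorial): E = 7.28 kJ/mol.
Chair II (methyl equatorial, chloro axial): E = 2.13 kJ/mol.
ΔE = 7.28 − 2.13 = 5.15 kJ/mol; chair II is more stable.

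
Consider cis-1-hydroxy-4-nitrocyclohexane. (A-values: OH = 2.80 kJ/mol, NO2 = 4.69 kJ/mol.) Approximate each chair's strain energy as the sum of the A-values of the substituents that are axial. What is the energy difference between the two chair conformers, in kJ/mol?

C1 and C4 have opposite parity, so for the cis isomer the two substituents are one axial and one equatorial in each chair.
Chair I (hydroxyl axial, nitro equatorial): E = 2.80 kJ/mol.
Chair II (hydroxyl equatorial, nitro axial): E = 4.69 kJ/mol.
ΔE = 4.69 − 2.80 = 1.89 kJ/mol; chair I is more stable.

1.89 kJ/mol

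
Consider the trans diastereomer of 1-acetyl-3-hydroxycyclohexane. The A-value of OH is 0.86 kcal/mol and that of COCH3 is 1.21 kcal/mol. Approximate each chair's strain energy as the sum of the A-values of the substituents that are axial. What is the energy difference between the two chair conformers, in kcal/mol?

0.35 kcal/mol

C1 and C3 have the same parity, so for the trans isomer the two substituents are one axial and one equatorial in each chair.
Chair I (hydroxyl axial, acetyl equatorial): E = 0.86 kcal/mol.
Chair II (hydroxyl equatorial, acetyl axial): E = 1.21 kcal/mol.
ΔE = 1.21 − 0.86 = 0.35 kcal/mol; chair I is more stable.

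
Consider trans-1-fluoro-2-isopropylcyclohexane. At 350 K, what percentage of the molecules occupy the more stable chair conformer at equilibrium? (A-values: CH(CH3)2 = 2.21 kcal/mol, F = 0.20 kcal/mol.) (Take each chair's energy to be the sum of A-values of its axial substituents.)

C1 and C2 have opposite parity, so for the trans isomer the two substituents are e,e in one chair and a,a in the other.
Chair I (isopropyl axial, fluoro axial): E = 2.41 kcal/mol; chair II (isopropyl equatorial, fluoro equatorial): E = 0.00 kcal/mol.
ΔG = 2.41 kcal/mol between the two chairs.
K = exp(ΔG/RT) with R = 1.987×10⁻³ kcal mol⁻¹ K⁻¹ and T = 350 K gives K ≈ 32.
Fraction in the lower-energy chair = K/(K+1) = 97.0%.

97.0%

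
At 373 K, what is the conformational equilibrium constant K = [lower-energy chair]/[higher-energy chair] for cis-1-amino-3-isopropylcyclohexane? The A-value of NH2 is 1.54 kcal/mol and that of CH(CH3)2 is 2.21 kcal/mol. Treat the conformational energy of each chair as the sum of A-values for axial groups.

C1 and C3 have the same parity, so for the cis isomer the two substituents are e,e in one chair and a,a in the other.
Chair I (amino axial, isopropyl axial): E = 3.75 kcal/mol; chair II (amino equatorial, isopropyl equatorial): E = 0.00 kcal/mol.
ΔG = 3.75 kcal/mol between the two chairs.
K = exp(ΔG/RT) with R = 1.987×10⁻³ kcal mol⁻¹ K⁻¹ and T = 373 K gives K ≈ 158.

K ≈ 158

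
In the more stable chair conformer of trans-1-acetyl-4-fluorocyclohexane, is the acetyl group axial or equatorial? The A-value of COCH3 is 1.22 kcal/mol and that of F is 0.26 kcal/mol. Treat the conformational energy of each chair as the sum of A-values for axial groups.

C1 and C4 have opposite parity, so for the trans isomer the two substituents are e,e in one chair and a,a in the other.
Chair I (acetyl axial, fluoro axial): E = 1.48 kcal/mol.
Chair II (acetyl equatorial, fluoro equatorial): E = 0.00 kcal/mol.
Chair II is the more stable (lower-energy) conformer, and in that chair the acetyl group is equatorial.

equatorial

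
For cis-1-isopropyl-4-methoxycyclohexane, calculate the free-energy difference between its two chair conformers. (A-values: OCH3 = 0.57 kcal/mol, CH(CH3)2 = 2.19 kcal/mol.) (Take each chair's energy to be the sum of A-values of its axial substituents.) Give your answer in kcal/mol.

C1 and C4 have opposite parity, so for the cis isomer the two substituents are one axial and one equatorial in each chair.
Chair I (methoxy axial, isopropyl equatorial): E = 0.57 kcal/mol.
Chair II (methoxy equatorial, isopropyl axial): E = 2.19 kcal/mol.
ΔE = 2.19 − 0.57 = 1.62 kcal/mol; chair I is more stable.

1.62 kcal/mol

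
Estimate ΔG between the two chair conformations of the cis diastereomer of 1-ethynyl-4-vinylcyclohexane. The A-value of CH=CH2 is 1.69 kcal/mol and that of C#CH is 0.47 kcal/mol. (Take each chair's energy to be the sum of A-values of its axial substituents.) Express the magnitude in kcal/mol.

1.22 kcal/mol

C1 and C4 have opposite parity, so for the cis isomer the two substituents are one axial and one equatorial in each chair.
Chair I (vinyl axial, ethynyl equatorial): E = 1.69 kcal/mol.
Chair II (vinyl equatorial, ethynyl axial): E = 0.47 kcal/mol.
ΔE = 1.69 − 0.47 = 1.22 kcal/mol; chair II is more stable.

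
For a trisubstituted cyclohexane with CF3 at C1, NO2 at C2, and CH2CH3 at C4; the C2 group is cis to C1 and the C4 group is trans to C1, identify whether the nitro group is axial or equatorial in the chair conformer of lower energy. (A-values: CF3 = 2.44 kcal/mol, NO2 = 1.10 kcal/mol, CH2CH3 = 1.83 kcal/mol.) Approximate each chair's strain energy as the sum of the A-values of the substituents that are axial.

Chair I (trifluoromethyl axial, nitro equatorial, ethyl axial): E = 4.27 kcal/mol.
Chair II (trifluoromethyl equatorial, nitro axial, ethyl equatorial): E = 1.10 kcal/mol.
Chair II is the more stable (lower-energy) conformer, and in that chair the nitro group is axial.

axial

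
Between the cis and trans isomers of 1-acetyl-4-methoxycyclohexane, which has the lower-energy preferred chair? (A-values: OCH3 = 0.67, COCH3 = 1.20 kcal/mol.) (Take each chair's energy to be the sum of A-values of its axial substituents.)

At 1,4 positions (parity opposite): cis → (a,e or e,a); trans → (e,e or a,a).
Best chair for cis: E = 0.67 kcal/mol; best chair for trans: E = 0.00 kcal/mol.
The trans isomer is lower by 0.67 kcal/mol.

trans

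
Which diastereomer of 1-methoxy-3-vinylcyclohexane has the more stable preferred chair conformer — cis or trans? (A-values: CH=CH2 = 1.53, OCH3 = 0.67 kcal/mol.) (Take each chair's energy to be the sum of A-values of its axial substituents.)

cis

At 1,3 positions (parity same): cis → (e,e or a,a); trans → (a,e or e,a).
Best chair for cis: E = 0.00 kcal/mol; best chair for trans: E = 0.67 kcal/mol.
The cis isomer is lower by 0.67 kcal/mol.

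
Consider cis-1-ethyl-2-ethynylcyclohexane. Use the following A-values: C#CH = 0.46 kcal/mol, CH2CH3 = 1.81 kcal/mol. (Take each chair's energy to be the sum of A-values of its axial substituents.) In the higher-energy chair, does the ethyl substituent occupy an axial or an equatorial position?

axial

C1 and C2 have opposite parity, so for the cis isomer the two substituents are one axial and one equatorial in each chair.
Chair I (ethynyl axial, ethyl equatorial): E = 0.46 kcal/mol.
Chair II (ethynyl equatorial, ethyl axial): E = 1.81 kcal/mol.
Chair II is the less stable (higher-energy) conformer, and in that chair the ethyl group is axial.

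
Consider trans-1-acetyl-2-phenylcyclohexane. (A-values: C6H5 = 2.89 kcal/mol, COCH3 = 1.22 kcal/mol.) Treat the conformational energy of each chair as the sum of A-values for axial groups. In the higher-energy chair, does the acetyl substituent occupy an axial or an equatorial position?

axial

C1 and C2 have opposite parity, so for the trans isomer the two substituents are e,e in one chair and a,a in the other.
Chair I (phenyl axial, acetyl axial): E = 4.11 kcal/mol.
Chair II (phenyl equatorial, acetyl equatorial): E = 0.00 kcal/mol.
Chair I is the less stable (higher-energy) conformer, and in that chair the acetyl group is axial.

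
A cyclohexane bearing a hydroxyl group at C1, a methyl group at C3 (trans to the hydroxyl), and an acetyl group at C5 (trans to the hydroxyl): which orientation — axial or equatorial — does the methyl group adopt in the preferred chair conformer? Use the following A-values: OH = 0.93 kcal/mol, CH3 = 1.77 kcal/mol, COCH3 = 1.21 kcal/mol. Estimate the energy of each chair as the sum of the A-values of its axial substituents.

equatorial

Chair I (hydroxyl axial, methyl equatorial, acetyl equatorial): E = 0.93 kcal/mol.
Chair II (hydroxyl equatorial, methyl axial, acetyl axial): E = 2.98 kcal/mol.
Chair I is the more stable (lower-energy) conformer, and in that chair the methyl group is equatorial.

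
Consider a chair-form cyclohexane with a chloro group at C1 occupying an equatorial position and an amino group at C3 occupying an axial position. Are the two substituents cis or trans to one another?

C1 and C3 have the same parity, so their axial bonds point in the same direction.
With same-parity carbons, two substituents on the same face are both axial or both equatorial; opposite faces give one of each.
Here the groups are equatorial/axial → opposite face → trans.

trans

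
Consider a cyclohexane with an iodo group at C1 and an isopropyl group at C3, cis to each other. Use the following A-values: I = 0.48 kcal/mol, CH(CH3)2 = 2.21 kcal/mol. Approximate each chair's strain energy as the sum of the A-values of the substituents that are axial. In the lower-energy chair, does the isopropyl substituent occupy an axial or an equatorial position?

equatorial

C1 and C3 have the same parity, so for the cis isomer the two substituents are e,e in one chair and a,a in the other.
Chair I (iodo axial, isopropyl axial): E = 2.69 kcal/mol.
Chair II (iodo equatorial, isopropyl equatorial): E = 0.00 kcal/mol.
Chair II is the more stable (lower-energy) conformer, and in that chair the isopropyl group is equatorial.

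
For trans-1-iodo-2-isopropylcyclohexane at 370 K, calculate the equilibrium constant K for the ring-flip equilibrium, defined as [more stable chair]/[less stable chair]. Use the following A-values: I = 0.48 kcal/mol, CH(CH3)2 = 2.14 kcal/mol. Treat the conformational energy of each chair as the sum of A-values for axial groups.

K ≈ 35.3

C1 and C2 have opposite parity, so for the trans isomer the two substituents are e,e in one chair and a,a in the other.
Chair I (iodo axial, isopropyl axial): E = 2.62 kcal/mol; chair II (iodo equatorial, isopropyl equatorial): E = 0.00 kcal/mol.
ΔG = 2.62 kcal/mol between the two chairs.
K = exp(ΔG/RT) with R = 1.987×10⁻³ kcal mol⁻¹ K⁻¹ and T = 370 K gives K ≈ 35.3.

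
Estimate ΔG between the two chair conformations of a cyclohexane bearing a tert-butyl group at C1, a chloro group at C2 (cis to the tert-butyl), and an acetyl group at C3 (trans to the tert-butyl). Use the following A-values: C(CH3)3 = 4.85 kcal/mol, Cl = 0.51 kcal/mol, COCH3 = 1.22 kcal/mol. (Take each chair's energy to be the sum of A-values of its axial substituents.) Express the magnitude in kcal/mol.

3.12 kcal/mol

Chair I (tert-butyl axial, chloro equatorial, acetyl equatorial): E = 4.85 kcal/mol.
Chair II (tert-butyl equatorial, chloro axial, acetyl axial): E = 1.73 kcal/mol.
ΔE = 4.85 − 1.73 = 3.12 kcal/mol; chair II is more stable.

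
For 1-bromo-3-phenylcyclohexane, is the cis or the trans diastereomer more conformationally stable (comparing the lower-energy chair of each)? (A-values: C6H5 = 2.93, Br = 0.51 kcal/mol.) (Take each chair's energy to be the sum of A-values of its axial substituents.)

At 1,3 positions (parity same): cis → (e,e or a,a); trans → (a,e or e,a).
Best chair for cis: E = 0.00 kcal/mol; best chair for trans: E = 0.51 kcal/mol.
The cis isomer is lower by 0.51 kcal/mol.

cis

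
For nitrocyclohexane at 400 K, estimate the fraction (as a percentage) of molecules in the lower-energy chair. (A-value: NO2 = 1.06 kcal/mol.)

One chair has the nitro group axial (E = 1.06 kcal/mol) and the other has it equatorial (E = 0).
ΔG = 1.06 kcal/mol between the two chairs.
K = exp(ΔG/RT) with R = 1.987×10⁻³ kcal mol⁻¹ K⁻¹ and T = 400 K gives K ≈ 3.79.
Fraction in the lower-energy chair = K/(K+1) = 79.1%.

79.1%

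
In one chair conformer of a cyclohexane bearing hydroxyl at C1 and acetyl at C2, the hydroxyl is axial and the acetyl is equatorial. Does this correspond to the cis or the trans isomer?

C1 and C2 have opposite parity, so their axial bonds point in opposite directions.
With opposite-parity carbons, two substituents on the same face are one axial and one equatorial; opposite faces give both axial or both equatorial.
Here the groups are axial/equatorial → same face → cis.

cis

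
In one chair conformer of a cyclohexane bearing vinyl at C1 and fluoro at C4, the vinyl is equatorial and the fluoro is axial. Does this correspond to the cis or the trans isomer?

C1 and C4 have opposite parity, so their axial bonds point in opposite directions.
With opposite-parity carbons, two substituents on the same face are one axial and one equatorial; opposite faces give both axial or both equatorial.
Here the groups are equatorial/axial → same face → cis.

cis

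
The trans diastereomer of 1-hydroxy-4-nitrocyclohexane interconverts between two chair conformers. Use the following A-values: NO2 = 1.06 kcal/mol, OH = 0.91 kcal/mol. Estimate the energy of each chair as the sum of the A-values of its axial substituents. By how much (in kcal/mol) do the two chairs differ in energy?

1.97 kcal/mol

C1 and C4 have opposite parity, so for the trans isomer the two substituents are e,e in one chair and a,a in the other.
Chair I (nitro axial, hydroxyl axial): E = 1.97 kcal/mol.
Chair II (nitro equatorial, hydroxyl equatorial): E = 0.00 kcal/mol.
ΔE = 1.97 − 0.00 = 1.97 kcal/mol; chair II is more stable.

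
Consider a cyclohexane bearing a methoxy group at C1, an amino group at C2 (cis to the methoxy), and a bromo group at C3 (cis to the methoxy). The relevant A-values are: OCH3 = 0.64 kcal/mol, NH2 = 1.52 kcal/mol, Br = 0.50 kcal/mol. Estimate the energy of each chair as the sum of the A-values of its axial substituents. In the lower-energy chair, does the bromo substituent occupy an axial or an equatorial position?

axial

Chair I (methoxy axial, amino equatorial, bromo axial): E = 1.14 kcal/mol.
Chair II (methoxy equatorial, amino axial, bromo equatorial): E = 1.52 kcal/mol.
Chair I is the more stable (lower-energy) conformer, and in that chair the bromo group is axial.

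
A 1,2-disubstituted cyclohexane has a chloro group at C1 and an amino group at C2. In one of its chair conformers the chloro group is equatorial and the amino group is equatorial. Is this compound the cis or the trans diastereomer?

trans

C1 and C2 have opposite parity, so their axial bonds point in opposite directions.
With opposite-parity carbons, two substituents on the same face are one axial and one equatorial; opposite faces give both axial or both equatorial.
Here the groups are equatorial/equatorial → opposite face → trans.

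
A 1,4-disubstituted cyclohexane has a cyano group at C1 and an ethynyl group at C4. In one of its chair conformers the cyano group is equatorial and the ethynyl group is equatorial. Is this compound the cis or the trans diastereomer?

trans

C1 and C4 have opposite parity, so their axial bonds point in opposite directions.
With opposite-parity carbons, two substituents on the same face are one axial and one equatorial; opposite faces give both axial or both equatorial.
Here the groups are equatorial/equatorial → opposite face → trans.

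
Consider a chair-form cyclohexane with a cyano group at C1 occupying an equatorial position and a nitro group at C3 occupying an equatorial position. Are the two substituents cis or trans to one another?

C1 and C3 have the same parity, so their axial bonds point in the same direction.
With same-parity carbons, two substituents on the same face are both axial or both equatorial; opposite faces give one of each.
Here the groups are equatorial/equatorial → same face → cis.

cis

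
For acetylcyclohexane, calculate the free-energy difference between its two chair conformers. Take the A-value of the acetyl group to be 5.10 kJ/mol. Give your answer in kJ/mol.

5.10 kJ/mol

A monosubstituted cyclohexane has one chair with the acetyl group axial (E = A = 5.10 kJ/mol) and one with it equatorial (E = 0).
ΔE = 5.10 − 0 = 5.10 kJ/mol.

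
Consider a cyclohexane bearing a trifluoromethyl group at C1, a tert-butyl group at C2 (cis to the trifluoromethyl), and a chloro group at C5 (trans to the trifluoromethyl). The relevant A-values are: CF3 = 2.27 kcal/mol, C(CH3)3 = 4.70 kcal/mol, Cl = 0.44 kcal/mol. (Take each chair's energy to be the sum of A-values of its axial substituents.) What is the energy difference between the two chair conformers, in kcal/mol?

Chair I (trifluoromethyl axial, tert-butyl equatorial, chloro equatorial): E = 2.27 kcal/mol.
Chair II (trifluoromethyl equatorial, tert-butyl axial, chloro axial): E = 5.14 kcal/mol.
ΔE = 5.14 − 2.27 = 2.87 kcal/mol; chair I is more stable.

2.87 kcal/mol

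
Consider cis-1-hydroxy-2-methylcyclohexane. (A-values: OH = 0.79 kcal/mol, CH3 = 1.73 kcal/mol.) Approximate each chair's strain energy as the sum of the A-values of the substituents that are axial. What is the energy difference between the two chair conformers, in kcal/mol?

0.94 kcal/mol

C1 and C2 have opposite parity, so for the cis isomer the two substituents are one axial and one equatorial in each chair.
Chair I (hydroxyl axial, methyl equatorial): E = 0.79 kcal/mol.
Chair II (hydroxyl equatorial, methyl axial): E = 1.73 kcal/mol.
ΔE = 1.73 − 0.79 = 0.94 kcal/mol; chair I is more stable.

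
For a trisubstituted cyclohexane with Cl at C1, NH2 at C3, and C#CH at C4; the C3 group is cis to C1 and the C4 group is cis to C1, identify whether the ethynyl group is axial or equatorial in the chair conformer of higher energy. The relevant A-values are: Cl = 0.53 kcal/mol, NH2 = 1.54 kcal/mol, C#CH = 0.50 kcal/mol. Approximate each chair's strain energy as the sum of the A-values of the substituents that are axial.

Chair I (chloro axial, amino axial, ethynyl equatorial): E = 2.07 kcal/mol.
Chair II (chloro equatorial, amino equatorial, ethynyl axial): E = 0.50 kcal/mol.
Chair I is the less stable (higher-energy) conformer, and in that chair the ethynyl group is equatorial.

equatorial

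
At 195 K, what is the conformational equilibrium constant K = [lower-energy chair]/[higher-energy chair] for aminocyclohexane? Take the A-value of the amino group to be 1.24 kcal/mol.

One chair has the amino group axial (E = 1.24 kcal/mol) and the other has it equatorial (E = 0).
ΔG = 1.24 kcal/mol between the two chairs.
K = exp(ΔG/RT) with R = 1.987×10⁻³ kcal mol⁻¹ K⁻¹ and T = 195 K gives K ≈ 24.5.

K ≈ 24.5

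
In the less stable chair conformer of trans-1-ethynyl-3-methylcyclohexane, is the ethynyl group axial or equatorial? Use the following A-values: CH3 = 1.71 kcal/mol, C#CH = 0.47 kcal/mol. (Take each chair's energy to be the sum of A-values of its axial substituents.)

equatorial

C1 and C3 have the same parity, so for the trans isomer the two substituents are one axial and one equatorial in each chair.
Chair I (methyl axial, ethynyl equatorial): E = 1.71 kcal/mol.
Chair II (methyl equatorial, ethynyl axial): E = 0.47 kcal/mol.
Chair I is the less stable (higher-energy) conformer, and in that chair the ethynyl group is equatorial.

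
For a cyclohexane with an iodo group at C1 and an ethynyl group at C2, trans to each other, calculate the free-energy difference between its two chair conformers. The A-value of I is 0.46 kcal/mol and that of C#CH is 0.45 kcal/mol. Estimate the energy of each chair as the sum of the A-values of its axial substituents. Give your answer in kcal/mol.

0.91 kcal/mol

C1 and C2 have opposite parity, so for the trans isomer the two substituents are e,e in one chair and a,a in the other.
Chair I (iodo axial, ethynyl axial): E = 0.91 kcal/mol.
Chair II (iodo equatorial, ethynyl equatorial): E = 0.00 kcal/mol.
ΔE = 0.91 − 0.00 = 0.91 kcal/mol; chair II is more stable.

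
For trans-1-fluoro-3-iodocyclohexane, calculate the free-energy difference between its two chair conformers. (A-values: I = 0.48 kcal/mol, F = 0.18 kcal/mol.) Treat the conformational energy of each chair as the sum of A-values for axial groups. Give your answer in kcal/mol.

0.30 kcal/mol

C1 and C3 have the same parity, so for the trans isomer the two substituents are one axial and one equatorial in each chair.
Chair I (iodo axial, fluoro equatorial): E = 0.48 kcal/mol.
Chair II (iodo equatorial, fluoro axial): E = 0.18 kcal/mol.
ΔE = 0.48 − 0.18 = 0.30 kcal/mol; chair II is more stable.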